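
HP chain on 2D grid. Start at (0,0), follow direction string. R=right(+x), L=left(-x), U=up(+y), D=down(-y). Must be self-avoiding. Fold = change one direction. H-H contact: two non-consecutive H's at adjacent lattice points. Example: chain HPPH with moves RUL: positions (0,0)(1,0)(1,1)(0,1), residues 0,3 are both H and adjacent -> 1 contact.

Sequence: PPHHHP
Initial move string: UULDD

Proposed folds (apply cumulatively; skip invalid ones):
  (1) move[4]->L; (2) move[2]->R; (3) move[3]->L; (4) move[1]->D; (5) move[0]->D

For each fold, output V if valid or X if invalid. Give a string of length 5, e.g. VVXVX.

Initial: UULDD -> [(0, 0), (0, 1), (0, 2), (-1, 2), (-1, 1), (-1, 0)]
Fold 1: move[4]->L => UULDL VALID
Fold 2: move[2]->R => UURDL INVALID (collision), skipped
Fold 3: move[3]->L => UULLL VALID
Fold 4: move[1]->D => UDLLL INVALID (collision), skipped
Fold 5: move[0]->D => DULLL INVALID (collision), skipped

Answer: VXVXX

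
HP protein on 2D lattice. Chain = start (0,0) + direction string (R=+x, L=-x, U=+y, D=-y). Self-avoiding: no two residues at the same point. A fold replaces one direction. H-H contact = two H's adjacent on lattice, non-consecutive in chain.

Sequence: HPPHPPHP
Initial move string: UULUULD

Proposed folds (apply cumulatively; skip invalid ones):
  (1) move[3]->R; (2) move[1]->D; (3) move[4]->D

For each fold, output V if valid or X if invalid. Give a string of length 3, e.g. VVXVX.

Answer: XXX

Derivation:
Initial: UULUULD -> [(0, 0), (0, 1), (0, 2), (-1, 2), (-1, 3), (-1, 4), (-2, 4), (-2, 3)]
Fold 1: move[3]->R => UULRULD INVALID (collision), skipped
Fold 2: move[1]->D => UDLUULD INVALID (collision), skipped
Fold 3: move[4]->D => UULUDLD INVALID (collision), skipped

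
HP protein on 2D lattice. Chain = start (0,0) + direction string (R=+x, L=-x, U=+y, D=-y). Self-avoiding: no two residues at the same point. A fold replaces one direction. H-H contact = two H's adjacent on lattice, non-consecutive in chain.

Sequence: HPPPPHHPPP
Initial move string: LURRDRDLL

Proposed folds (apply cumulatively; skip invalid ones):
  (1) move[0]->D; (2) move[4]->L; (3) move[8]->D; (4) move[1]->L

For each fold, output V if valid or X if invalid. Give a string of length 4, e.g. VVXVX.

Initial: LURRDRDLL -> [(0, 0), (-1, 0), (-1, 1), (0, 1), (1, 1), (1, 0), (2, 0), (2, -1), (1, -1), (0, -1)]
Fold 1: move[0]->D => DURRDRDLL INVALID (collision), skipped
Fold 2: move[4]->L => LURRLRDLL INVALID (collision), skipped
Fold 3: move[8]->D => LURRDRDLD VALID
Fold 4: move[1]->L => LLRRDRDLD INVALID (collision), skipped

Answer: XXVX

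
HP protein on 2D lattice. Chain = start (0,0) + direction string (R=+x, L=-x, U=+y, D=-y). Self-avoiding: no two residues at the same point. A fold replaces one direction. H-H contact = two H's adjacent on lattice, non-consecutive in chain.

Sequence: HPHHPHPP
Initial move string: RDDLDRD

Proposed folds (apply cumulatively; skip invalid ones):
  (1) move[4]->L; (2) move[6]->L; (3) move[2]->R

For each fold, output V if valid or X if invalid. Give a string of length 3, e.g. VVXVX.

Initial: RDDLDRD -> [(0, 0), (1, 0), (1, -1), (1, -2), (0, -2), (0, -3), (1, -3), (1, -4)]
Fold 1: move[4]->L => RDDLLRD INVALID (collision), skipped
Fold 2: move[6]->L => RDDLDRL INVALID (collision), skipped
Fold 3: move[2]->R => RDRLDRD INVALID (collision), skipped

Answer: XXX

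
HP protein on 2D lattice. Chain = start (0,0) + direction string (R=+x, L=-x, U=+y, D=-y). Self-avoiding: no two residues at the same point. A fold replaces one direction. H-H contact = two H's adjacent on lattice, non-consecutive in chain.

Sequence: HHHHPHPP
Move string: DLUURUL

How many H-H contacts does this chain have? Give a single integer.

Positions: [(0, 0), (0, -1), (-1, -1), (-1, 0), (-1, 1), (0, 1), (0, 2), (-1, 2)]
H-H contact: residue 0 @(0,0) - residue 3 @(-1, 0)
H-H contact: residue 0 @(0,0) - residue 5 @(0, 1)

Answer: 2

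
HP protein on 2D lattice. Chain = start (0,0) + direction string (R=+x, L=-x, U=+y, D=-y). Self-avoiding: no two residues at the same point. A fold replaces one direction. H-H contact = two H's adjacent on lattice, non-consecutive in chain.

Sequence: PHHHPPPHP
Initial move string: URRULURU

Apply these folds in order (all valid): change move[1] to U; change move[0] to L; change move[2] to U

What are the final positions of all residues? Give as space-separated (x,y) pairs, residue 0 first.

Initial moves: URRULURU
Fold: move[1]->U => UURULURU (positions: [(0, 0), (0, 1), (0, 2), (1, 2), (1, 3), (0, 3), (0, 4), (1, 4), (1, 5)])
Fold: move[0]->L => LURULURU (positions: [(0, 0), (-1, 0), (-1, 1), (0, 1), (0, 2), (-1, 2), (-1, 3), (0, 3), (0, 4)])
Fold: move[2]->U => LUUULURU (positions: [(0, 0), (-1, 0), (-1, 1), (-1, 2), (-1, 3), (-2, 3), (-2, 4), (-1, 4), (-1, 5)])

Answer: (0,0) (-1,0) (-1,1) (-1,2) (-1,3) (-2,3) (-2,4) (-1,4) (-1,5)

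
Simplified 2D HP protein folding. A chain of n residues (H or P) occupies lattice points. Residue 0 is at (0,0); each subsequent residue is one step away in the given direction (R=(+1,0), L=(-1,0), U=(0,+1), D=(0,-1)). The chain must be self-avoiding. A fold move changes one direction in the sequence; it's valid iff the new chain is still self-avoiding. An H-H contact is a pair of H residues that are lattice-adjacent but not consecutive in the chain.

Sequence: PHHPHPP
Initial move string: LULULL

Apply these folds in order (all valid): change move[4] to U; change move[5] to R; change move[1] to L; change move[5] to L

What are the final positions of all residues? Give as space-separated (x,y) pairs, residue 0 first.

Answer: (0,0) (-1,0) (-2,0) (-3,0) (-3,1) (-3,2) (-4,2)

Derivation:
Initial moves: LULULL
Fold: move[4]->U => LULUUL (positions: [(0, 0), (-1, 0), (-1, 1), (-2, 1), (-2, 2), (-2, 3), (-3, 3)])
Fold: move[5]->R => LULUUR (positions: [(0, 0), (-1, 0), (-1, 1), (-2, 1), (-2, 2), (-2, 3), (-1, 3)])
Fold: move[1]->L => LLLUUR (positions: [(0, 0), (-1, 0), (-2, 0), (-3, 0), (-3, 1), (-3, 2), (-2, 2)])
Fold: move[5]->L => LLLUUL (positions: [(0, 0), (-1, 0), (-2, 0), (-3, 0), (-3, 1), (-3, 2), (-4, 2)])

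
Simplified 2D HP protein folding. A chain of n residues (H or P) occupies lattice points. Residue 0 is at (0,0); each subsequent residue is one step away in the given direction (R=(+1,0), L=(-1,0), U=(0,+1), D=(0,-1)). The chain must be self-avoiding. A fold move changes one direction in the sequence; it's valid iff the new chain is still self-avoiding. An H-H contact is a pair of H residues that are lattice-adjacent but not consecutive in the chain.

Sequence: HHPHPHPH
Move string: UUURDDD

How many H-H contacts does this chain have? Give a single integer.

Answer: 1

Derivation:
Positions: [(0, 0), (0, 1), (0, 2), (0, 3), (1, 3), (1, 2), (1, 1), (1, 0)]
H-H contact: residue 0 @(0,0) - residue 7 @(1, 0)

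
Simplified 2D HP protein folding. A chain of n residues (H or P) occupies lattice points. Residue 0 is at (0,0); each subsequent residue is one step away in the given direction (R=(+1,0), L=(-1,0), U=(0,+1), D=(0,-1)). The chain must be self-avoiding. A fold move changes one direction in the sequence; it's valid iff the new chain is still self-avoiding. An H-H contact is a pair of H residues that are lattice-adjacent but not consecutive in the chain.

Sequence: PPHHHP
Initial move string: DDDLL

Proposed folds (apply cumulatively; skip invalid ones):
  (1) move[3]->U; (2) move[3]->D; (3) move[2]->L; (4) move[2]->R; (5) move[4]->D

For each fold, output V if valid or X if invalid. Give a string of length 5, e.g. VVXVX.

Answer: XVVVV

Derivation:
Initial: DDDLL -> [(0, 0), (0, -1), (0, -2), (0, -3), (-1, -3), (-2, -3)]
Fold 1: move[3]->U => DDDUL INVALID (collision), skipped
Fold 2: move[3]->D => DDDDL VALID
Fold 3: move[2]->L => DDLDL VALID
Fold 4: move[2]->R => DDRDL VALID
Fold 5: move[4]->D => DDRDD VALID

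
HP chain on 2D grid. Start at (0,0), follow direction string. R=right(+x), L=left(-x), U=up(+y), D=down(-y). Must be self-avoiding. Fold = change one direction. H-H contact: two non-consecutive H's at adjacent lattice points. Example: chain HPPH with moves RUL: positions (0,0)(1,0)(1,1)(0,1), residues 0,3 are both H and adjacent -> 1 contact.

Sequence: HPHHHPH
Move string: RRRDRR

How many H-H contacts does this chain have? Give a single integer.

Positions: [(0, 0), (1, 0), (2, 0), (3, 0), (3, -1), (4, -1), (5, -1)]
No H-H contacts found.

Answer: 0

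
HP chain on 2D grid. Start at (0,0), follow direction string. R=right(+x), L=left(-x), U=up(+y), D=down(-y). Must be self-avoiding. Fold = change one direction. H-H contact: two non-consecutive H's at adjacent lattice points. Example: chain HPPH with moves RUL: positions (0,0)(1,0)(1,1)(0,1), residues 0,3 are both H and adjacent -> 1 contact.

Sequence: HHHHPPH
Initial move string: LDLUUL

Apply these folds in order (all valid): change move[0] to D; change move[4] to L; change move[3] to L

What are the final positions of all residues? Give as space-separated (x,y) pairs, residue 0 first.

Initial moves: LDLUUL
Fold: move[0]->D => DDLUUL (positions: [(0, 0), (0, -1), (0, -2), (-1, -2), (-1, -1), (-1, 0), (-2, 0)])
Fold: move[4]->L => DDLULL (positions: [(0, 0), (0, -1), (0, -2), (-1, -2), (-1, -1), (-2, -1), (-3, -1)])
Fold: move[3]->L => DDLLLL (positions: [(0, 0), (0, -1), (0, -2), (-1, -2), (-2, -2), (-3, -2), (-4, -2)])

Answer: (0,0) (0,-1) (0,-2) (-1,-2) (-2,-2) (-3,-2) (-4,-2)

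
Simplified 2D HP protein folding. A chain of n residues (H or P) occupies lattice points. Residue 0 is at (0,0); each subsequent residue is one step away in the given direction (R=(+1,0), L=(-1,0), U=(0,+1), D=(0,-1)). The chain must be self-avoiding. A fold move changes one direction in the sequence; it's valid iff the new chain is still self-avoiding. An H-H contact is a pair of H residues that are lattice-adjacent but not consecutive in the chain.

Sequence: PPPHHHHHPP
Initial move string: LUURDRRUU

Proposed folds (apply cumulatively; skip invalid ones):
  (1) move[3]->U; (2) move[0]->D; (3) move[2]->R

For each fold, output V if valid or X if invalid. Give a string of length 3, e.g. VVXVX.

Initial: LUURDRRUU -> [(0, 0), (-1, 0), (-1, 1), (-1, 2), (0, 2), (0, 1), (1, 1), (2, 1), (2, 2), (2, 3)]
Fold 1: move[3]->U => LUUUDRRUU INVALID (collision), skipped
Fold 2: move[0]->D => DUURDRRUU INVALID (collision), skipped
Fold 3: move[2]->R => LURRDRRUU VALID

Answer: XXV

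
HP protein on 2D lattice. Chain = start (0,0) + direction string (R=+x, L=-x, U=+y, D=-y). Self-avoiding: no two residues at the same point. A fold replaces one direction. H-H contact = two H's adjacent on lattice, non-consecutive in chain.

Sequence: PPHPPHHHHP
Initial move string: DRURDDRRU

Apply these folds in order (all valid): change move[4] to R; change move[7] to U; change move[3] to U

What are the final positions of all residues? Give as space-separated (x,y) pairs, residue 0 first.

Initial moves: DRURDDRRU
Fold: move[4]->R => DRURRDRRU (positions: [(0, 0), (0, -1), (1, -1), (1, 0), (2, 0), (3, 0), (3, -1), (4, -1), (5, -1), (5, 0)])
Fold: move[7]->U => DRURRDRUU (positions: [(0, 0), (0, -1), (1, -1), (1, 0), (2, 0), (3, 0), (3, -1), (4, -1), (4, 0), (4, 1)])
Fold: move[3]->U => DRUURDRUU (positions: [(0, 0), (0, -1), (1, -1), (1, 0), (1, 1), (2, 1), (2, 0), (3, 0), (3, 1), (3, 2)])

Answer: (0,0) (0,-1) (1,-1) (1,0) (1,1) (2,1) (2,0) (3,0) (3,1) (3,2)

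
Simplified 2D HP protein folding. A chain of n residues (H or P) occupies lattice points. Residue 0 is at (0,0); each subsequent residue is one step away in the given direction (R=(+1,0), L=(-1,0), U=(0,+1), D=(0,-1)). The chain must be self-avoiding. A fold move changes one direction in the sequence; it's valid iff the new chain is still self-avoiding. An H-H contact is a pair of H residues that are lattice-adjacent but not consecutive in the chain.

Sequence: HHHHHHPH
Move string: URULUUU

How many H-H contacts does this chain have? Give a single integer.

Positions: [(0, 0), (0, 1), (1, 1), (1, 2), (0, 2), (0, 3), (0, 4), (0, 5)]
H-H contact: residue 1 @(0,1) - residue 4 @(0, 2)

Answer: 1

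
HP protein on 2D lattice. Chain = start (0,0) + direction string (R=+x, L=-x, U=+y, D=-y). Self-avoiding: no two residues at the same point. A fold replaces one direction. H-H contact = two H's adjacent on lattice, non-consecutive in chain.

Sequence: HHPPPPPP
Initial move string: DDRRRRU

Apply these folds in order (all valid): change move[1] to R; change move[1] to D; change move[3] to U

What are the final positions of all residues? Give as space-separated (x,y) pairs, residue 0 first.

Answer: (0,0) (0,-1) (0,-2) (1,-2) (1,-1) (2,-1) (3,-1) (3,0)

Derivation:
Initial moves: DDRRRRU
Fold: move[1]->R => DRRRRRU (positions: [(0, 0), (0, -1), (1, -1), (2, -1), (3, -1), (4, -1), (5, -1), (5, 0)])
Fold: move[1]->D => DDRRRRU (positions: [(0, 0), (0, -1), (0, -2), (1, -2), (2, -2), (3, -2), (4, -2), (4, -1)])
Fold: move[3]->U => DDRURRU (positions: [(0, 0), (0, -1), (0, -2), (1, -2), (1, -1), (2, -1), (3, -1), (3, 0)])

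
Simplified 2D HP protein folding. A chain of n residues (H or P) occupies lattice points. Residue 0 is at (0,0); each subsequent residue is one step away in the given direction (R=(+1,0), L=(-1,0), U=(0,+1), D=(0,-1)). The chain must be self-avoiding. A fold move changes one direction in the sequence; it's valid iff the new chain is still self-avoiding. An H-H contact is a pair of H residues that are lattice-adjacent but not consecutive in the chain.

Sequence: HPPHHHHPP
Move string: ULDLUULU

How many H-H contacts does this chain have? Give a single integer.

Positions: [(0, 0), (0, 1), (-1, 1), (-1, 0), (-2, 0), (-2, 1), (-2, 2), (-3, 2), (-3, 3)]
H-H contact: residue 0 @(0,0) - residue 3 @(-1, 0)

Answer: 1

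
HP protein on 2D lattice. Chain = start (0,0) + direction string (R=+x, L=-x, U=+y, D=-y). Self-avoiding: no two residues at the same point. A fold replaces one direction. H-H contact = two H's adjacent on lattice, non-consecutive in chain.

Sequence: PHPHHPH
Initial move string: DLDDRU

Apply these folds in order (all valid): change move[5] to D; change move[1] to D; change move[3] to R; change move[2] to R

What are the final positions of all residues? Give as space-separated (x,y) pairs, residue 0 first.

Answer: (0,0) (0,-1) (0,-2) (1,-2) (2,-2) (3,-2) (3,-3)

Derivation:
Initial moves: DLDDRU
Fold: move[5]->D => DLDDRD (positions: [(0, 0), (0, -1), (-1, -1), (-1, -2), (-1, -3), (0, -3), (0, -4)])
Fold: move[1]->D => DDDDRD (positions: [(0, 0), (0, -1), (0, -2), (0, -3), (0, -4), (1, -4), (1, -5)])
Fold: move[3]->R => DDDRRD (positions: [(0, 0), (0, -1), (0, -2), (0, -3), (1, -3), (2, -3), (2, -4)])
Fold: move[2]->R => DDRRRD (positions: [(0, 0), (0, -1), (0, -2), (1, -2), (2, -2), (3, -2), (3, -3)])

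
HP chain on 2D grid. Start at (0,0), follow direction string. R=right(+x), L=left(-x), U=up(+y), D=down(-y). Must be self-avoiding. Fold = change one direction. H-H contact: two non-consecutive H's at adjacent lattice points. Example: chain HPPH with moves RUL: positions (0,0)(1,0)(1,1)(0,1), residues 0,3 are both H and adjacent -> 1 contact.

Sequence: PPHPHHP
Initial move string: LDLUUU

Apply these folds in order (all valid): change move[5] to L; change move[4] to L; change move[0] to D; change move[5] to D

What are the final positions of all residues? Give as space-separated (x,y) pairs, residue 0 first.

Initial moves: LDLUUU
Fold: move[5]->L => LDLUUL (positions: [(0, 0), (-1, 0), (-1, -1), (-2, -1), (-2, 0), (-2, 1), (-3, 1)])
Fold: move[4]->L => LDLULL (positions: [(0, 0), (-1, 0), (-1, -1), (-2, -1), (-2, 0), (-3, 0), (-4, 0)])
Fold: move[0]->D => DDLULL (positions: [(0, 0), (0, -1), (0, -2), (-1, -2), (-1, -1), (-2, -1), (-3, -1)])
Fold: move[5]->D => DDLULD (positions: [(0, 0), (0, -1), (0, -2), (-1, -2), (-1, -1), (-2, -1), (-2, -2)])

Answer: (0,0) (0,-1) (0,-2) (-1,-2) (-1,-1) (-2,-1) (-2,-2)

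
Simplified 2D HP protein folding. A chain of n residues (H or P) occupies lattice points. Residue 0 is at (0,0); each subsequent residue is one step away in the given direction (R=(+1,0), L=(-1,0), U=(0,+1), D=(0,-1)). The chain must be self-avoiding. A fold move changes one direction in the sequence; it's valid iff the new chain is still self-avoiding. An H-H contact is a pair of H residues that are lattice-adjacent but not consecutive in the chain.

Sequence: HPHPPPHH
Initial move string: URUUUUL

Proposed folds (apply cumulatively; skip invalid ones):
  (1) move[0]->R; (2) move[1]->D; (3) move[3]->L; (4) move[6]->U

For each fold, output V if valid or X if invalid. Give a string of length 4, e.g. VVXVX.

Initial: URUUUUL -> [(0, 0), (0, 1), (1, 1), (1, 2), (1, 3), (1, 4), (1, 5), (0, 5)]
Fold 1: move[0]->R => RRUUUUL VALID
Fold 2: move[1]->D => RDUUUUL INVALID (collision), skipped
Fold 3: move[3]->L => RRULUUL VALID
Fold 4: move[6]->U => RRULUUU VALID

Answer: VXVV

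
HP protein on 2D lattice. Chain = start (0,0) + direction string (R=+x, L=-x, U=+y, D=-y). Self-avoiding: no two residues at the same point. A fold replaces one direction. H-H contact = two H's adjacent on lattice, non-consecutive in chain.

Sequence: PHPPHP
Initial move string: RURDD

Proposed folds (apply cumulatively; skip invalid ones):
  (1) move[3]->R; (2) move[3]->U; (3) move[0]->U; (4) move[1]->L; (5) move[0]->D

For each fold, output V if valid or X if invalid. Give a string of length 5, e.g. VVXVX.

Answer: VXVXX

Derivation:
Initial: RURDD -> [(0, 0), (1, 0), (1, 1), (2, 1), (2, 0), (2, -1)]
Fold 1: move[3]->R => RURRD VALID
Fold 2: move[3]->U => RURUD INVALID (collision), skipped
Fold 3: move[0]->U => UURRD VALID
Fold 4: move[1]->L => ULRRD INVALID (collision), skipped
Fold 5: move[0]->D => DURRD INVALID (collision), skipped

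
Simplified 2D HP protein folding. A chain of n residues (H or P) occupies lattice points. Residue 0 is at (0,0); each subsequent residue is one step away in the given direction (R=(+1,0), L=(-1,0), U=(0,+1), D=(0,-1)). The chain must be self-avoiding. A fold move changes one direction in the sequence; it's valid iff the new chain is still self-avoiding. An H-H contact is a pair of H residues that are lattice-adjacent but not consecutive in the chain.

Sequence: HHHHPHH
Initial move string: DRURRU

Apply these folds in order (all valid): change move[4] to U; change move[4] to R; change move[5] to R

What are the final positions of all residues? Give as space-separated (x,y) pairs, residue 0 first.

Initial moves: DRURRU
Fold: move[4]->U => DRURUU (positions: [(0, 0), (0, -1), (1, -1), (1, 0), (2, 0), (2, 1), (2, 2)])
Fold: move[4]->R => DRURRU (positions: [(0, 0), (0, -1), (1, -1), (1, 0), (2, 0), (3, 0), (3, 1)])
Fold: move[5]->R => DRURRR (positions: [(0, 0), (0, -1), (1, -1), (1, 0), (2, 0), (3, 0), (4, 0)])

Answer: (0,0) (0,-1) (1,-1) (1,0) (2,0) (3,0) (4,0)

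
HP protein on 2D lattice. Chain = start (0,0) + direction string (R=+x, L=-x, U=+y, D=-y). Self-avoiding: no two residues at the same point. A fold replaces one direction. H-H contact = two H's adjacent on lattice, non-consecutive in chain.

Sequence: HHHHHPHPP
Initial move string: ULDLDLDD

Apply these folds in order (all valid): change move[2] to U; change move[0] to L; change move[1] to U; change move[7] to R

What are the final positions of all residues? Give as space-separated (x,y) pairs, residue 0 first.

Answer: (0,0) (-1,0) (-1,1) (-1,2) (-2,2) (-2,1) (-3,1) (-3,0) (-2,0)

Derivation:
Initial moves: ULDLDLDD
Fold: move[2]->U => ULULDLDD (positions: [(0, 0), (0, 1), (-1, 1), (-1, 2), (-2, 2), (-2, 1), (-3, 1), (-3, 0), (-3, -1)])
Fold: move[0]->L => LLULDLDD (positions: [(0, 0), (-1, 0), (-2, 0), (-2, 1), (-3, 1), (-3, 0), (-4, 0), (-4, -1), (-4, -2)])
Fold: move[1]->U => LUULDLDD (positions: [(0, 0), (-1, 0), (-1, 1), (-1, 2), (-2, 2), (-2, 1), (-3, 1), (-3, 0), (-3, -1)])
Fold: move[7]->R => LUULDLDR (positions: [(0, 0), (-1, 0), (-1, 1), (-1, 2), (-2, 2), (-2, 1), (-3, 1), (-3, 0), (-2, 0)])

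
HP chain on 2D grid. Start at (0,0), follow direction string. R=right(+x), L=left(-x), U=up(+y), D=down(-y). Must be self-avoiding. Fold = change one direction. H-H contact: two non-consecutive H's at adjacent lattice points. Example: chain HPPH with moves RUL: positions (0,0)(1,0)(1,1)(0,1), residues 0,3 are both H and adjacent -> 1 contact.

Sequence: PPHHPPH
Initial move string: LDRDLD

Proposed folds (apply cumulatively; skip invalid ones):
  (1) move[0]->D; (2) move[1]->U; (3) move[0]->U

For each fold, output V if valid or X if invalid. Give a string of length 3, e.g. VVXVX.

Answer: VXX

Derivation:
Initial: LDRDLD -> [(0, 0), (-1, 0), (-1, -1), (0, -1), (0, -2), (-1, -2), (-1, -3)]
Fold 1: move[0]->D => DDRDLD VALID
Fold 2: move[1]->U => DURDLD INVALID (collision), skipped
Fold 3: move[0]->U => UDRDLD INVALID (collision), skipped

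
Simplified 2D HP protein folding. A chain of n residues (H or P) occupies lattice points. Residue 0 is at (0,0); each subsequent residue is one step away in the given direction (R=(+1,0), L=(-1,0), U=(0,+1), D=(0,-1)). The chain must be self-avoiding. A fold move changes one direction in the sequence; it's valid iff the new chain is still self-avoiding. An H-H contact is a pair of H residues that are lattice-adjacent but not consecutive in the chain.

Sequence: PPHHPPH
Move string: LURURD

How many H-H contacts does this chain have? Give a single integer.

Answer: 1

Derivation:
Positions: [(0, 0), (-1, 0), (-1, 1), (0, 1), (0, 2), (1, 2), (1, 1)]
H-H contact: residue 3 @(0,1) - residue 6 @(1, 1)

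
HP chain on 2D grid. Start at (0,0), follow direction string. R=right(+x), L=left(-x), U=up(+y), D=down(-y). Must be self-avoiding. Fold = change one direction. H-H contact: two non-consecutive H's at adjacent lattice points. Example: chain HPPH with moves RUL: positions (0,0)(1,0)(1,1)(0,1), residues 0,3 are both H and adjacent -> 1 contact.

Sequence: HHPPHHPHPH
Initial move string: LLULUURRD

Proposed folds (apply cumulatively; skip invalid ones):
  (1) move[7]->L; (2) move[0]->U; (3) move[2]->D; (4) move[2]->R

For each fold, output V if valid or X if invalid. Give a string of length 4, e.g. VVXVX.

Initial: LLULUURRD -> [(0, 0), (-1, 0), (-2, 0), (-2, 1), (-3, 1), (-3, 2), (-3, 3), (-2, 3), (-1, 3), (-1, 2)]
Fold 1: move[7]->L => LLULUURLD INVALID (collision), skipped
Fold 2: move[0]->U => ULULUURRD VALID
Fold 3: move[2]->D => ULDLUURRD INVALID (collision), skipped
Fold 4: move[2]->R => ULRLUURRD INVALID (collision), skipped

Answer: XVXX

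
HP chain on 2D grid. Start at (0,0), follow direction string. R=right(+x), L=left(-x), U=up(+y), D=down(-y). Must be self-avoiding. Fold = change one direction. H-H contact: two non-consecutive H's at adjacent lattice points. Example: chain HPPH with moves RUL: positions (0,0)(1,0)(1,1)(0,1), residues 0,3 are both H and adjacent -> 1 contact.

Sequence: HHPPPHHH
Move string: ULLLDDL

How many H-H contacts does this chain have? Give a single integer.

Positions: [(0, 0), (0, 1), (-1, 1), (-2, 1), (-3, 1), (-3, 0), (-3, -1), (-4, -1)]
No H-H contacts found.

Answer: 0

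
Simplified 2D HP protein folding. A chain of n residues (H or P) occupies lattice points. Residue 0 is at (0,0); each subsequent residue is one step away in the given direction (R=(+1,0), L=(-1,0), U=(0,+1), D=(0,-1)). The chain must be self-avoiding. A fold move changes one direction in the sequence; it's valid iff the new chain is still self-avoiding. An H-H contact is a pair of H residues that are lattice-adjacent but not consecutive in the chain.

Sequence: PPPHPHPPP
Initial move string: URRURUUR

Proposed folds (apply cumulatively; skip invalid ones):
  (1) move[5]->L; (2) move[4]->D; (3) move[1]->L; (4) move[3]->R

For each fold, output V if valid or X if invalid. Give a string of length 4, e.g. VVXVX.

Initial: URRURUUR -> [(0, 0), (0, 1), (1, 1), (2, 1), (2, 2), (3, 2), (3, 3), (3, 4), (4, 4)]
Fold 1: move[5]->L => URRURLUR INVALID (collision), skipped
Fold 2: move[4]->D => URRUDUUR INVALID (collision), skipped
Fold 3: move[1]->L => ULRURUUR INVALID (collision), skipped
Fold 4: move[3]->R => URRRRUUR VALID

Answer: XXXV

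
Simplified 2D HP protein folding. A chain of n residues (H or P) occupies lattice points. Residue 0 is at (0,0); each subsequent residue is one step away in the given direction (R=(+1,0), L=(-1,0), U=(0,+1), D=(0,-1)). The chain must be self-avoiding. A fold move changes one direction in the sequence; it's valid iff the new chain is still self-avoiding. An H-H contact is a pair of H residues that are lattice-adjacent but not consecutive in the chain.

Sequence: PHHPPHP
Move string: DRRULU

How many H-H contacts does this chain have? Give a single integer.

Answer: 1

Derivation:
Positions: [(0, 0), (0, -1), (1, -1), (2, -1), (2, 0), (1, 0), (1, 1)]
H-H contact: residue 2 @(1,-1) - residue 5 @(1, 0)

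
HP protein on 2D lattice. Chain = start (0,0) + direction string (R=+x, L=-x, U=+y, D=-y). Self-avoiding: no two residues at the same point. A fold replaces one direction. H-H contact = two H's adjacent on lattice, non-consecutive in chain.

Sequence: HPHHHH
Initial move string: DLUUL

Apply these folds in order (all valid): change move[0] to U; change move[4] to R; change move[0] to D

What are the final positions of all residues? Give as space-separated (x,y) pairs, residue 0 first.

Initial moves: DLUUL
Fold: move[0]->U => ULUUL (positions: [(0, 0), (0, 1), (-1, 1), (-1, 2), (-1, 3), (-2, 3)])
Fold: move[4]->R => ULUUR (positions: [(0, 0), (0, 1), (-1, 1), (-1, 2), (-1, 3), (0, 3)])
Fold: move[0]->D => DLUUR (positions: [(0, 0), (0, -1), (-1, -1), (-1, 0), (-1, 1), (0, 1)])

Answer: (0,0) (0,-1) (-1,-1) (-1,0) (-1,1) (0,1)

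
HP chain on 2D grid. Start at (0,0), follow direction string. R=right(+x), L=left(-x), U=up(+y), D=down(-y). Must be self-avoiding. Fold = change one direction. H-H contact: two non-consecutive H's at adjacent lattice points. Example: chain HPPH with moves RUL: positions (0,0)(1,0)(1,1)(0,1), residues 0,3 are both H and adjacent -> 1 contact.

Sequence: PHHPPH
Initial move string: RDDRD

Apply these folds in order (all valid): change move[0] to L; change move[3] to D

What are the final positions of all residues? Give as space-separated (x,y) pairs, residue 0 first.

Initial moves: RDDRD
Fold: move[0]->L => LDDRD (positions: [(0, 0), (-1, 0), (-1, -1), (-1, -2), (0, -2), (0, -3)])
Fold: move[3]->D => LDDDD (positions: [(0, 0), (-1, 0), (-1, -1), (-1, -2), (-1, -3), (-1, -4)])

Answer: (0,0) (-1,0) (-1,-1) (-1,-2) (-1,-3) (-1,-4)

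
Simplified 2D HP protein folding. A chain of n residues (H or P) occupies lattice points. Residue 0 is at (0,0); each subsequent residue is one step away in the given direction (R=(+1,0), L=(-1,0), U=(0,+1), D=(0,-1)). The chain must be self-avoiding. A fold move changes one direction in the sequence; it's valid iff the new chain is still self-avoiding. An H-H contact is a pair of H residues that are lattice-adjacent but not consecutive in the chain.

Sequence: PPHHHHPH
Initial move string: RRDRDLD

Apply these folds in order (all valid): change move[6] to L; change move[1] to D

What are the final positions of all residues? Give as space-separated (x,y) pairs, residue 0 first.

Answer: (0,0) (1,0) (1,-1) (1,-2) (2,-2) (2,-3) (1,-3) (0,-3)

Derivation:
Initial moves: RRDRDLD
Fold: move[6]->L => RRDRDLL (positions: [(0, 0), (1, 0), (2, 0), (2, -1), (3, -1), (3, -2), (2, -2), (1, -2)])
Fold: move[1]->D => RDDRDLL (positions: [(0, 0), (1, 0), (1, -1), (1, -2), (2, -2), (2, -3), (1, -3), (0, -3)])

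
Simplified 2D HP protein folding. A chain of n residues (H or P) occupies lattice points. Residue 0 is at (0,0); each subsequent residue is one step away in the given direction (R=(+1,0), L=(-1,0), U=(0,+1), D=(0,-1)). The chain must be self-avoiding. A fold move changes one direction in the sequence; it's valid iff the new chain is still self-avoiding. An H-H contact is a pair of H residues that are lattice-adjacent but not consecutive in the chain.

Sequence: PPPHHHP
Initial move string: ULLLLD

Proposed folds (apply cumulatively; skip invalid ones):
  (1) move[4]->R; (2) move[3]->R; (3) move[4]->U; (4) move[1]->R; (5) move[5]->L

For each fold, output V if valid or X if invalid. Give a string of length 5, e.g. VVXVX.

Answer: XXXXV

Derivation:
Initial: ULLLLD -> [(0, 0), (0, 1), (-1, 1), (-2, 1), (-3, 1), (-4, 1), (-4, 0)]
Fold 1: move[4]->R => ULLLRD INVALID (collision), skipped
Fold 2: move[3]->R => ULLRLD INVALID (collision), skipped
Fold 3: move[4]->U => ULLLUD INVALID (collision), skipped
Fold 4: move[1]->R => URLLLD INVALID (collision), skipped
Fold 5: move[5]->L => ULLLLL VALID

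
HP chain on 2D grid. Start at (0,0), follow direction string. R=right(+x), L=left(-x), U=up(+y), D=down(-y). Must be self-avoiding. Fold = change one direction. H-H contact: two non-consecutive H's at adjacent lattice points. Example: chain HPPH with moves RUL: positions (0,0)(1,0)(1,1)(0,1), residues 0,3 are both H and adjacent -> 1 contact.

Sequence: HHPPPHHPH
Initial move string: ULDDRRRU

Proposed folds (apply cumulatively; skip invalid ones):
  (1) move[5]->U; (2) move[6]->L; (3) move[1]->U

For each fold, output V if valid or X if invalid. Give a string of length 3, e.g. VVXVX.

Initial: ULDDRRRU -> [(0, 0), (0, 1), (-1, 1), (-1, 0), (-1, -1), (0, -1), (1, -1), (2, -1), (2, 0)]
Fold 1: move[5]->U => ULDDRURU INVALID (collision), skipped
Fold 2: move[6]->L => ULDDRRLU INVALID (collision), skipped
Fold 3: move[1]->U => UUDDRRRU INVALID (collision), skipped

Answer: XXX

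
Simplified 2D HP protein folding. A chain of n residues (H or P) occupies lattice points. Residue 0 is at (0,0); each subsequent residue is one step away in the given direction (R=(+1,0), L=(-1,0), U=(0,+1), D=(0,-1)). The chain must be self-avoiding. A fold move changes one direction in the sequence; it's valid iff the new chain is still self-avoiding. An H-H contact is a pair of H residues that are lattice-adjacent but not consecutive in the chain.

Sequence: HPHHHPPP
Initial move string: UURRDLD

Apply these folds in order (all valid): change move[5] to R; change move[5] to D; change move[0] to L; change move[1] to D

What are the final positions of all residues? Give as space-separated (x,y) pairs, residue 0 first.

Answer: (0,0) (-1,0) (-1,-1) (0,-1) (1,-1) (1,-2) (1,-3) (1,-4)

Derivation:
Initial moves: UURRDLD
Fold: move[5]->R => UURRDRD (positions: [(0, 0), (0, 1), (0, 2), (1, 2), (2, 2), (2, 1), (3, 1), (3, 0)])
Fold: move[5]->D => UURRDDD (positions: [(0, 0), (0, 1), (0, 2), (1, 2), (2, 2), (2, 1), (2, 0), (2, -1)])
Fold: move[0]->L => LURRDDD (positions: [(0, 0), (-1, 0), (-1, 1), (0, 1), (1, 1), (1, 0), (1, -1), (1, -2)])
Fold: move[1]->D => LDRRDDD (positions: [(0, 0), (-1, 0), (-1, -1), (0, -1), (1, -1), (1, -2), (1, -3), (1, -4)])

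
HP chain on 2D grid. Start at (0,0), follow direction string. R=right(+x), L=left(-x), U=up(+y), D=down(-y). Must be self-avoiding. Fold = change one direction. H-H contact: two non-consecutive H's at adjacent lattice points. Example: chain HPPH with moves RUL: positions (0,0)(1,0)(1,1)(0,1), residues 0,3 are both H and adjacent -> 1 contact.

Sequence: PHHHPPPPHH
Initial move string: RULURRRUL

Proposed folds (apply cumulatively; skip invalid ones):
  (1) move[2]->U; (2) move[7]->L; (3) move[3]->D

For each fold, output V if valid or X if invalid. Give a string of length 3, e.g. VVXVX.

Initial: RULURRRUL -> [(0, 0), (1, 0), (1, 1), (0, 1), (0, 2), (1, 2), (2, 2), (3, 2), (3, 3), (2, 3)]
Fold 1: move[2]->U => RUUURRRUL VALID
Fold 2: move[7]->L => RUUURRRLL INVALID (collision), skipped
Fold 3: move[3]->D => RUUDRRRUL INVALID (collision), skipped

Answer: VXX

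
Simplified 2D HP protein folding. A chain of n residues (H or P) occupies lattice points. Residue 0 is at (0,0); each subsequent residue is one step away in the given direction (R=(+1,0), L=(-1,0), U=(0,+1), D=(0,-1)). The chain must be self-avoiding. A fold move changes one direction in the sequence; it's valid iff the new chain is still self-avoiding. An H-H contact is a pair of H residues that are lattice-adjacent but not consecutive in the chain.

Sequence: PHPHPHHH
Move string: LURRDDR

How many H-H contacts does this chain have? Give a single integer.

Positions: [(0, 0), (-1, 0), (-1, 1), (0, 1), (1, 1), (1, 0), (1, -1), (2, -1)]
No H-H contacts found.

Answer: 0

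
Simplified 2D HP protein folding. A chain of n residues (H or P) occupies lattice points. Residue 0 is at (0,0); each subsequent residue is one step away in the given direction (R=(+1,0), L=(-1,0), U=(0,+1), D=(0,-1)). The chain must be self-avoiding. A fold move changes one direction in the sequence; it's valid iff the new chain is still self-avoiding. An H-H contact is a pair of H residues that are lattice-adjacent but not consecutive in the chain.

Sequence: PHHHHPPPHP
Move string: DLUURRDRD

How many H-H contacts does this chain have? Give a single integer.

Answer: 0

Derivation:
Positions: [(0, 0), (0, -1), (-1, -1), (-1, 0), (-1, 1), (0, 1), (1, 1), (1, 0), (2, 0), (2, -1)]
No H-H contacts found.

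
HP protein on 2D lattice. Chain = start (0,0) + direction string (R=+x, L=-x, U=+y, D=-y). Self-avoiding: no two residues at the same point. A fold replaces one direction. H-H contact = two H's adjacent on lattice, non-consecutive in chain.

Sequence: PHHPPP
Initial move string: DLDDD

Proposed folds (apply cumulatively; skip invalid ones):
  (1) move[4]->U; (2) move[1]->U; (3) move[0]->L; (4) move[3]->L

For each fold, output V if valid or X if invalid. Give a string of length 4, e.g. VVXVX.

Answer: XXVV

Derivation:
Initial: DLDDD -> [(0, 0), (0, -1), (-1, -1), (-1, -2), (-1, -3), (-1, -4)]
Fold 1: move[4]->U => DLDDU INVALID (collision), skipped
Fold 2: move[1]->U => DUDDD INVALID (collision), skipped
Fold 3: move[0]->L => LLDDD VALID
Fold 4: move[3]->L => LLDLD VALID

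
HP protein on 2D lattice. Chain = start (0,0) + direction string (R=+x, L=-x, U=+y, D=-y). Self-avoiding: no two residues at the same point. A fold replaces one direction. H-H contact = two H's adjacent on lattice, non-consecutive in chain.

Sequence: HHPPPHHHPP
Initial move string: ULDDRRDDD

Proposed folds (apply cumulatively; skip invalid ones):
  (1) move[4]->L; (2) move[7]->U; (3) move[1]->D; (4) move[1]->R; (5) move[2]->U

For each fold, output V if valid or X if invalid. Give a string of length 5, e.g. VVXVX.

Answer: XXXVX

Derivation:
Initial: ULDDRRDDD -> [(0, 0), (0, 1), (-1, 1), (-1, 0), (-1, -1), (0, -1), (1, -1), (1, -2), (1, -3), (1, -4)]
Fold 1: move[4]->L => ULDDLRDDD INVALID (collision), skipped
Fold 2: move[7]->U => ULDDRRDUD INVALID (collision), skipped
Fold 3: move[1]->D => UDDDRRDDD INVALID (collision), skipped
Fold 4: move[1]->R => URDDRRDDD VALID
Fold 5: move[2]->U => URUDRRDDD INVALID (collision), skipped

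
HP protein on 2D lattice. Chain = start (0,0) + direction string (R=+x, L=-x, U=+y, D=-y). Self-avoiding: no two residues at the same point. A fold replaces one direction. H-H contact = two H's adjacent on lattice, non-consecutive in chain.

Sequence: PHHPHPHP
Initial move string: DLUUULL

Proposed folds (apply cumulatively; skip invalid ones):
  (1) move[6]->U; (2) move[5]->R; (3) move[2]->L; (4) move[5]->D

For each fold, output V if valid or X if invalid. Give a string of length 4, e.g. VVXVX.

Answer: VVVX

Derivation:
Initial: DLUUULL -> [(0, 0), (0, -1), (-1, -1), (-1, 0), (-1, 1), (-1, 2), (-2, 2), (-3, 2)]
Fold 1: move[6]->U => DLUUULU VALID
Fold 2: move[5]->R => DLUUURU VALID
Fold 3: move[2]->L => DLLUURU VALID
Fold 4: move[5]->D => DLLUUDU INVALID (collision), skipped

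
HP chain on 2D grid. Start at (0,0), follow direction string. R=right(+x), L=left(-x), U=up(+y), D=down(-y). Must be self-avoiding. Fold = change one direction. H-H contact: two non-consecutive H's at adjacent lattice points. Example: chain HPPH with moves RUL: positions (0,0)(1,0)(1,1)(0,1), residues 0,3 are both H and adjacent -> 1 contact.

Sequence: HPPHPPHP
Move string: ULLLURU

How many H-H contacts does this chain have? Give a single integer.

Positions: [(0, 0), (0, 1), (-1, 1), (-2, 1), (-3, 1), (-3, 2), (-2, 2), (-2, 3)]
H-H contact: residue 3 @(-2,1) - residue 6 @(-2, 2)

Answer: 1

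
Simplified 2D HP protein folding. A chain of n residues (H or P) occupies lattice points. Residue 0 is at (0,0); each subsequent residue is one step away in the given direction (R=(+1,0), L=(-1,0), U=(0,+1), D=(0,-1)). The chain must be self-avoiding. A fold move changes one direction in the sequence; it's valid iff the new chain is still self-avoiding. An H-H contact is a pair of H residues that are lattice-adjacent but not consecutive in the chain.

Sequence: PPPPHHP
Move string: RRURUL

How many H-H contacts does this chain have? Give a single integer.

Answer: 0

Derivation:
Positions: [(0, 0), (1, 0), (2, 0), (2, 1), (3, 1), (3, 2), (2, 2)]
No H-H contacts found.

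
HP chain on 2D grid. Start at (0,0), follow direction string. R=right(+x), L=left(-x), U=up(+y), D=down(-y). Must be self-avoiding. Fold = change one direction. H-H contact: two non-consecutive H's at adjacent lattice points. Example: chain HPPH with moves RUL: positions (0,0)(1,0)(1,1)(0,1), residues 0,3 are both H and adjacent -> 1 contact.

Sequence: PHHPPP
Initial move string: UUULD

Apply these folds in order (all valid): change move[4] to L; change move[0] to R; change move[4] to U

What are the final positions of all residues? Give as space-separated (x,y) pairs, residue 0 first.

Initial moves: UUULD
Fold: move[4]->L => UUULL (positions: [(0, 0), (0, 1), (0, 2), (0, 3), (-1, 3), (-2, 3)])
Fold: move[0]->R => RUULL (positions: [(0, 0), (1, 0), (1, 1), (1, 2), (0, 2), (-1, 2)])
Fold: move[4]->U => RUULU (positions: [(0, 0), (1, 0), (1, 1), (1, 2), (0, 2), (0, 3)])

Answer: (0,0) (1,0) (1,1) (1,2) (0,2) (0,3)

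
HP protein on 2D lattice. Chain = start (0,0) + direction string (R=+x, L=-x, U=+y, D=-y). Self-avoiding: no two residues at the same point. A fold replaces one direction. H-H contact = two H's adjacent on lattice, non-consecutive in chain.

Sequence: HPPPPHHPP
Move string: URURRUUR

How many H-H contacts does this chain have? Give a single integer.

Answer: 0

Derivation:
Positions: [(0, 0), (0, 1), (1, 1), (1, 2), (2, 2), (3, 2), (3, 3), (3, 4), (4, 4)]
No H-H contacts found.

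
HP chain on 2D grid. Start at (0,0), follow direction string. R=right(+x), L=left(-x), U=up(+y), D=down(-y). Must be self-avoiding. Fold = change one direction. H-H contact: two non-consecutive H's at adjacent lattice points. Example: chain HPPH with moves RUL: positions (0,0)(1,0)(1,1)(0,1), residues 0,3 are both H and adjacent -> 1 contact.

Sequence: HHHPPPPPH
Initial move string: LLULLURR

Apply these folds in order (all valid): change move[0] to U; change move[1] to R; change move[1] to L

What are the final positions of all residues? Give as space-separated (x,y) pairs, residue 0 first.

Answer: (0,0) (0,1) (-1,1) (-1,2) (-2,2) (-3,2) (-3,3) (-2,3) (-1,3)

Derivation:
Initial moves: LLULLURR
Fold: move[0]->U => ULULLURR (positions: [(0, 0), (0, 1), (-1, 1), (-1, 2), (-2, 2), (-3, 2), (-3, 3), (-2, 3), (-1, 3)])
Fold: move[1]->R => URULLURR (positions: [(0, 0), (0, 1), (1, 1), (1, 2), (0, 2), (-1, 2), (-1, 3), (0, 3), (1, 3)])
Fold: move[1]->L => ULULLURR (positions: [(0, 0), (0, 1), (-1, 1), (-1, 2), (-2, 2), (-3, 2), (-3, 3), (-2, 3), (-1, 3)])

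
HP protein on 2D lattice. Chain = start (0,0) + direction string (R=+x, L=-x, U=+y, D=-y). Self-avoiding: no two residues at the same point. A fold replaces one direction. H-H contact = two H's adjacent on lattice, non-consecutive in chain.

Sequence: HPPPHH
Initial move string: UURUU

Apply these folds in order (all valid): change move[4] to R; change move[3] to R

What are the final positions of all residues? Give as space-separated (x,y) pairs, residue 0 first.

Answer: (0,0) (0,1) (0,2) (1,2) (2,2) (3,2)

Derivation:
Initial moves: UURUU
Fold: move[4]->R => UURUR (positions: [(0, 0), (0, 1), (0, 2), (1, 2), (1, 3), (2, 3)])
Fold: move[3]->R => UURRR (positions: [(0, 0), (0, 1), (0, 2), (1, 2), (2, 2), (3, 2)])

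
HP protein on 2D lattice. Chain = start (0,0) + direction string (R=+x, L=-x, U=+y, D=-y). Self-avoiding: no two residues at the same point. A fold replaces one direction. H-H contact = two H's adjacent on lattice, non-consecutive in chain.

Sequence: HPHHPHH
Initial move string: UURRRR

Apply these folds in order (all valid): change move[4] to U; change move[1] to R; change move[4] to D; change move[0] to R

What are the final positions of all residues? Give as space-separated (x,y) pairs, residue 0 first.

Answer: (0,0) (1,0) (2,0) (3,0) (4,0) (4,-1) (5,-1)

Derivation:
Initial moves: UURRRR
Fold: move[4]->U => UURRUR (positions: [(0, 0), (0, 1), (0, 2), (1, 2), (2, 2), (2, 3), (3, 3)])
Fold: move[1]->R => URRRUR (positions: [(0, 0), (0, 1), (1, 1), (2, 1), (3, 1), (3, 2), (4, 2)])
Fold: move[4]->D => URRRDR (positions: [(0, 0), (0, 1), (1, 1), (2, 1), (3, 1), (3, 0), (4, 0)])
Fold: move[0]->R => RRRRDR (positions: [(0, 0), (1, 0), (2, 0), (3, 0), (4, 0), (4, -1), (5, -1)])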